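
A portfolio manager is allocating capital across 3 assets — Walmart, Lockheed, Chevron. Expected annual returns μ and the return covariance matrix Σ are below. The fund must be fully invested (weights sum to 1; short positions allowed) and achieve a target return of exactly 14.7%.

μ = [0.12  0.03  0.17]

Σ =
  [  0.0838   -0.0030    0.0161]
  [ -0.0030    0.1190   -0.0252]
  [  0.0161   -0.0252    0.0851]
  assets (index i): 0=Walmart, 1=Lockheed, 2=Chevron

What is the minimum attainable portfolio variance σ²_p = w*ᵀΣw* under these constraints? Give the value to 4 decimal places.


u=Σ⁻¹μ = [1.0723  0.7033  2.0030]
v=Σ⁻¹𝟙 = [9.7895  11.4653  13.2939]
a=μᵀu=0.490296  b=𝟙ᵀu=3.778677  c=𝟙ᵀv=34.548835  D=ac−b²=2.660745
λ₁=(c·0.147−b)/D = (34.548835·0.147−3.778677)/2.660745 = 0.488586
λ₂=(a−b·0.147)/D = (0.490296−3.778677·0.147)/2.660745 = -0.024493
w* = 0.488586·u + -0.024493·v:
  w_0 = 0.488586·1.0723 + -0.024493·9.7895 = 0.2841  (Walmart)
  w_1 = 0.488586·0.7033 + -0.024493·11.4653 = 0.0628  (Lockheed)
  w_2 = 0.488586·2.0030 + -0.024493·13.2939 = 0.6530  (Chevron)
Σw_i=1.0000  μᵀw=0.1470
σ²=wᵀΣw=λ₁·μ_p+λ₂ = 0.488586·0.147 + -0.024493 = 0.047329 ≈ 0.0473

0.0473


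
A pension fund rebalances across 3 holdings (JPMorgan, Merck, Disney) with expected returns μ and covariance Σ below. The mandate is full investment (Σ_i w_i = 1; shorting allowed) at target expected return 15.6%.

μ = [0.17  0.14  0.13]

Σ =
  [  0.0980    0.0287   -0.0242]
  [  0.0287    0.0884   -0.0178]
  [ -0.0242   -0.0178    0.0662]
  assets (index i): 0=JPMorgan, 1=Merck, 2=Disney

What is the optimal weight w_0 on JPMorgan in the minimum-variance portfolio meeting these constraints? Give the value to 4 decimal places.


p=Σ⁻¹μ = [2.0548  1.5470  3.1309]
q=Σ⁻¹𝟙 = [12.3557  11.8960  22.8211]
a=μᵀp=0.972905  b=𝟙ᵀp=6.732646  c=𝟙ᵀq=47.072766  D=ac−b²=0.468799
λ₁=(c·0.156−b)/D = (47.072766·0.156−6.732646)/0.468799 = 1.302703
λ₂=(a−b·0.156)/D = (0.972905−6.732646·0.156)/0.468799 = -0.165077
w* = 1.302703·p + -0.165077·q:
  w_0 = 1.302703·2.0548 + -0.165077·12.3557 = 0.6371  (JPMorgan)
  w_1 = 1.302703·1.5470 + -0.165077·11.8960 = 0.0516  (Merck)
  w_2 = 1.302703·3.1309 + -0.165077·22.8211 = 0.3113  (Disney)
Σw_i=1.0000  μᵀw=0.1560
σ²=wᵀΣw=λ₁·μ_p+λ₂ = 1.302703·0.156 + -0.165077 = 0.038145 ≈ 0.0381

0.6371


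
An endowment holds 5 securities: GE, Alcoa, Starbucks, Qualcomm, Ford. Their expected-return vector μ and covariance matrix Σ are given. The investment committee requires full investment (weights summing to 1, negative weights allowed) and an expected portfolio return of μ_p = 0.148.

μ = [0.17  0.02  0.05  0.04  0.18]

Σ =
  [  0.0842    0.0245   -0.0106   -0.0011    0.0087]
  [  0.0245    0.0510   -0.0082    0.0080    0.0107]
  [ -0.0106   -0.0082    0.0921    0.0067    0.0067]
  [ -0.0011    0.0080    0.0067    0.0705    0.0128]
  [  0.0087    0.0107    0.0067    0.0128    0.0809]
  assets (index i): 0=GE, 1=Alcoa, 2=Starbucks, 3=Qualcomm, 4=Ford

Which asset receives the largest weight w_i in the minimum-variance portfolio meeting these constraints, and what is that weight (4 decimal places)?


g=Σ⁻¹μ = [2.1836  -1.0459  0.5311  0.2998  2.0371]
h=Σ⁻¹𝟙 = [8.6287  14.3005  11.8701  10.3105  6.9272]
a=μᵀg=0.755513  b=𝟙ᵀg=4.005707  c=𝟙ᵀh=52.037001  D=ac−b²=23.268954
λ₁=(c·0.148−b)/D = (52.037001·0.148−4.005707)/23.268954 = 0.158828
λ₂=(a−b·0.148)/D = (0.755513−4.005707·0.148)/23.268954 = 0.006991
w* = 0.158828·g + 0.006991·h:
  w_0 = 0.158828·2.1836 + 0.006991·8.6287 = 0.4071  (GE)
  w_1 = 0.158828·-1.0459 + 0.006991·14.3005 = -0.0661  (Alcoa)
  w_2 = 0.158828·0.5311 + 0.006991·11.8701 = 0.1673  (Starbucks)
  w_3 = 0.158828·0.2998 + 0.006991·10.3105 = 0.1197  (Qualcomm)
  w_4 = 0.158828·2.0371 + 0.006991·6.9272 = 0.3720  (Ford)
Σw_i=1.0000  μᵀw=0.1480
σ²=wᵀΣw=λ₁·μ_p+λ₂ = 0.158828·0.148 + 0.006991 = 0.030497 ≈ 0.0305

GE (0.4071)


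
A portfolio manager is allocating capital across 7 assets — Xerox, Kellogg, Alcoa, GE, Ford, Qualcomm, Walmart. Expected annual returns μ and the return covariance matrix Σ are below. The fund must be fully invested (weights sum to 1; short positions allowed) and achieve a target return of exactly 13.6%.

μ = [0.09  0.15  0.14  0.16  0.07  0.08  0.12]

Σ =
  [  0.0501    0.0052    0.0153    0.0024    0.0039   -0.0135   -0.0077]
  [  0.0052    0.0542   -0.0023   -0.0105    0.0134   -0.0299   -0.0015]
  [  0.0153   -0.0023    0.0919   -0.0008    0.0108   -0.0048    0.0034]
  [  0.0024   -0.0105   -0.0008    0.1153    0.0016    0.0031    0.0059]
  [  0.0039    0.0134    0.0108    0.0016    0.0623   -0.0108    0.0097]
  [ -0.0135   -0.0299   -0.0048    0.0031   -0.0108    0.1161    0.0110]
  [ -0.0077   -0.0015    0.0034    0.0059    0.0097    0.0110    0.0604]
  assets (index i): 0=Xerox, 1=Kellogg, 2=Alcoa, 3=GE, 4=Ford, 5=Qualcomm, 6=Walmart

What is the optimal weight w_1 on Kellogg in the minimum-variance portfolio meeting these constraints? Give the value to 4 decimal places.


0.3841

x=Σ⁻¹μ = [1.6232  4.0200  1.4056  1.5941  -0.0966  1.7534  1.7549]
y=Σ⁻¹𝟙 = [20.6128  26.5201  7.6054  9.4135  8.3251  17.3513  13.9981]
a=μᵀx=1.545038  b=𝟙ᵀx=12.054707  c=𝟙ᵀy=103.826193  D=ac−b²=15.099413
λ₁=(c·0.136−b)/D = (103.826193·0.136−12.054707)/15.099413 = 0.136804
λ₂=(a−b·0.136)/D = (1.545038−12.054707·0.136)/15.099413 = -0.006252
w* = 0.136804·x + -0.006252·y:
  w_0 = 0.136804·1.6232 + -0.006252·20.6128 = 0.0932  (Xerox)
  w_1 = 0.136804·4.0200 + -0.006252·26.5201 = 0.3841  (Kellogg)
  w_2 = 0.136804·1.4056 + -0.006252·7.6054 = 0.1447  (Alcoa)
  w_3 = 0.136804·1.5941 + -0.006252·9.4135 = 0.1592  (GE)
  w_4 = 0.136804·-0.0966 + -0.006252·8.3251 = -0.0653  (Ford)
  w_5 = 0.136804·1.7534 + -0.006252·17.3513 = 0.1314  (Qualcomm)
  w_6 = 0.136804·1.7549 + -0.006252·13.9981 = 0.1526  (Walmart)
Σw_i=1.0000  μᵀw=0.1360
σ²=wᵀΣw=λ₁·μ_p+λ₂ = 0.136804·0.136 + -0.006252 = 0.012353 ≈ 0.0124


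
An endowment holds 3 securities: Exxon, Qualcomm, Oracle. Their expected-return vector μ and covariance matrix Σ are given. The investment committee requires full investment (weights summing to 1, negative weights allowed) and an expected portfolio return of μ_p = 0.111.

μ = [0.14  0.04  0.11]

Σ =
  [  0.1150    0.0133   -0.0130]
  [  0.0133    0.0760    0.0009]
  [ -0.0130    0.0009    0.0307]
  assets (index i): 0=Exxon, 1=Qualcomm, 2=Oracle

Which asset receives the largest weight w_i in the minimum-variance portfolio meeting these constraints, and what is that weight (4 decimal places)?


g=Σ⁻¹μ = [1.6814  0.1813  4.2897]
h=Σ⁻¹𝟙 = [11.6662  10.6758  37.2004]
a=μᵀg=0.714510  b=𝟙ᵀg=6.152351  c=𝟙ᵀh=59.542434  D=ac−b²=4.692214
λ₁=(c·0.111−b)/D = (59.542434·0.111−6.152351)/4.692214 = 0.097365
λ₂=(a−b·0.111)/D = (0.714510−6.152351·0.111)/4.692214 = 0.006734
w* = 0.097365·g + 0.006734·h:
  w_0 = 0.097365·1.6814 + 0.006734·11.6662 = 0.2423  (Exxon)
  w_1 = 0.097365·0.1813 + 0.006734·10.6758 = 0.0895  (Qualcomm)
  w_2 = 0.097365·4.2897 + 0.006734·37.2004 = 0.6682  (Oracle)
Σw_i=1.0000  μᵀw=0.1110
σ²=wᵀΣw=λ₁·μ_p+λ₂ = 0.097365·0.111 + 0.006734 = 0.017542 ≈ 0.0175

Oracle (0.6682)


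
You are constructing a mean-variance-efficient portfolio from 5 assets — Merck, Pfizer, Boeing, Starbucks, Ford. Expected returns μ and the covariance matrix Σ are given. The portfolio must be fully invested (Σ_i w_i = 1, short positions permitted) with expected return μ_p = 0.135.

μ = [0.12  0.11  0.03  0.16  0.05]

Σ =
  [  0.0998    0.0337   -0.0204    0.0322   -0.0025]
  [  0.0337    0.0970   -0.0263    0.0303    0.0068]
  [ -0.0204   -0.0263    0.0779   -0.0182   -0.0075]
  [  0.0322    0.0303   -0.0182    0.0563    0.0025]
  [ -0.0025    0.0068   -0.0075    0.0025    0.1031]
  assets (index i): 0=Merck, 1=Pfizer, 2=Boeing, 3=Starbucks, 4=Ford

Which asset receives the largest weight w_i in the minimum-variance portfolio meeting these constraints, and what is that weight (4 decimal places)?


g=Σ⁻¹μ = [0.4495  0.4465  1.3457  2.7575  0.4974]
h=Σ⁻¹𝟙 = [6.8508  8.1557  22.1743  16.1543  10.5489]
a=μᵀg=0.609491  b=𝟙ᵀg=5.496582  c=𝟙ᵀh=63.883962  D=ac−b²=8.724281
λ₁=(c·0.135−b)/D = (63.883962·0.135−5.496582)/8.724281 = 0.358511
λ₂=(a−b·0.135)/D = (0.609491−5.496582·0.135)/8.724281 = -0.015193
w* = 0.358511·g + -0.015193·h:
  w_0 = 0.358511·0.4495 + -0.015193·6.8508 = 0.0571  (Merck)
  w_1 = 0.358511·0.4465 + -0.015193·8.1557 = 0.0362  (Pfizer)
  w_2 = 0.358511·1.3457 + -0.015193·22.1743 = 0.1456  (Boeing)
  w_3 = 0.358511·2.7575 + -0.015193·16.1543 = 0.7432  (Starbucks)
  w_4 = 0.358511·0.4974 + -0.015193·10.5489 = 0.0181  (Ford)
Σw_i=1.0000  μᵀw=0.1350
σ²=wᵀΣw=λ₁·μ_p+λ₂ = 0.358511·0.135 + -0.015193 = 0.033206 ≈ 0.0332

Starbucks (0.7432)


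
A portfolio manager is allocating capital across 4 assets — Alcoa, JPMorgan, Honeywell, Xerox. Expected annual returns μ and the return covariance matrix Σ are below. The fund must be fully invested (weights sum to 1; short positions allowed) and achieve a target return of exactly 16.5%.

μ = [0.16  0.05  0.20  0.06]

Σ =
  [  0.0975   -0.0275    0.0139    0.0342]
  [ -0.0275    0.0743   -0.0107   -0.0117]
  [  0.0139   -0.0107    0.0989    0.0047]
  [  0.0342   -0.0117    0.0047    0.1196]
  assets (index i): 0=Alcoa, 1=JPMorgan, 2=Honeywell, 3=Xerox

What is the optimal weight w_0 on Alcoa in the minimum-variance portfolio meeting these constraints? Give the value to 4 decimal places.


x=Σ⁻¹μ = [1.7991  1.6296  1.9424  0.0703]
y=Σ⁻¹𝟙 = [12.3153  20.5139  10.2936  6.4419]
a=μᵀx=0.762025  b=𝟙ᵀx=5.441374  c=𝟙ᵀy=49.564661  D=ac−b²=8.160975
λ₁=(c·0.165−b)/D = (49.564661·0.165−5.441374)/8.160975 = 0.335351
λ₂=(a−b·0.165)/D = (0.762025−5.441374·0.165)/8.160975 = -0.016640
w* = 0.335351·x + -0.016640·y:
  w_0 = 0.335351·1.7991 + -0.016640·12.3153 = 0.3984  (Alcoa)
  w_1 = 0.335351·1.6296 + -0.016640·20.5139 = 0.2051  (JPMorgan)
  w_2 = 0.335351·1.9424 + -0.016640·10.2936 = 0.4801  (Honeywell)
  w_3 = 0.335351·0.0703 + -0.016640·6.4419 = -0.0836  (Xerox)
Σw_i=1.0000  μᵀw=0.1650
σ²=wᵀΣw=λ₁·μ_p+λ₂ = 0.335351·0.165 + -0.016640 = 0.038693 ≈ 0.0387

0.3984


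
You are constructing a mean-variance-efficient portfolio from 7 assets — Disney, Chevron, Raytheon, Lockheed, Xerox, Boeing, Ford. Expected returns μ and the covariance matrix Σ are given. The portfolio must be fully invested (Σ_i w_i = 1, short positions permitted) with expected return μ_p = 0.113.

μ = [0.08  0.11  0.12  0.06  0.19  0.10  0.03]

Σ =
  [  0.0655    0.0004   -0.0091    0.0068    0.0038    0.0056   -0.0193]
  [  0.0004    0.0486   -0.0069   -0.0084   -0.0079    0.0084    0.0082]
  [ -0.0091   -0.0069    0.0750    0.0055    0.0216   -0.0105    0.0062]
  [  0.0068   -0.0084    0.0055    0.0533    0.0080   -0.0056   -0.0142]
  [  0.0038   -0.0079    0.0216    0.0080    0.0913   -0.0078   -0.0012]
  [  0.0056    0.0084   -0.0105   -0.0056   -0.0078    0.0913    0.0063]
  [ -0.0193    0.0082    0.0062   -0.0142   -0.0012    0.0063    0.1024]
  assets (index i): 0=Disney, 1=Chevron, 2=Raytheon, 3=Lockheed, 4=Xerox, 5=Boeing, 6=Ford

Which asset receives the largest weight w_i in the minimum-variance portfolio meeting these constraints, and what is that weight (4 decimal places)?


Chevron (0.2719)

u=Σ⁻¹μ = [1.1744  2.7252  1.4913  1.1706  1.9157  1.1575  0.3194]
v=Σ⁻¹𝟙 = [17.1756  23.5964  14.0525  22.1353  8.0816  10.5108  12.7800]
a=μᵀu=1.132225  b=𝟙ᵀu=9.954052  c=𝟙ᵀv=108.332212  D=ac−b²=23.573274
λ₁=(c·0.113−b)/D = (108.332212·0.113−9.954052)/23.573274 = 0.097037
λ₂=(a−b·0.113)/D = (1.132225−9.954052·0.113)/23.573274 = 0.000315
w* = 0.097037·u + 0.000315·v:
  w_0 = 0.097037·1.1744 + 0.000315·17.1756 = 0.1194  (Disney)
  w_1 = 0.097037·2.7252 + 0.000315·23.5964 = 0.2719  (Chevron)
  w_2 = 0.097037·1.4913 + 0.000315·14.0525 = 0.1491  (Raytheon)
  w_3 = 0.097037·1.1706 + 0.000315·22.1353 = 0.1206  (Lockheed)
  w_4 = 0.097037·1.9157 + 0.000315·8.0816 = 0.1884  (Xerox)
  w_5 = 0.097037·1.1575 + 0.000315·10.5108 = 0.1156  (Boeing)
  w_6 = 0.097037·0.3194 + 0.000315·12.7800 = 0.0350  (Ford)
Σw_i=1.0000  μᵀw=0.1130
σ²=wᵀΣw=λ₁·μ_p+λ₂ = 0.097037·0.113 + 0.000315 = 0.011280 ≈ 0.0113


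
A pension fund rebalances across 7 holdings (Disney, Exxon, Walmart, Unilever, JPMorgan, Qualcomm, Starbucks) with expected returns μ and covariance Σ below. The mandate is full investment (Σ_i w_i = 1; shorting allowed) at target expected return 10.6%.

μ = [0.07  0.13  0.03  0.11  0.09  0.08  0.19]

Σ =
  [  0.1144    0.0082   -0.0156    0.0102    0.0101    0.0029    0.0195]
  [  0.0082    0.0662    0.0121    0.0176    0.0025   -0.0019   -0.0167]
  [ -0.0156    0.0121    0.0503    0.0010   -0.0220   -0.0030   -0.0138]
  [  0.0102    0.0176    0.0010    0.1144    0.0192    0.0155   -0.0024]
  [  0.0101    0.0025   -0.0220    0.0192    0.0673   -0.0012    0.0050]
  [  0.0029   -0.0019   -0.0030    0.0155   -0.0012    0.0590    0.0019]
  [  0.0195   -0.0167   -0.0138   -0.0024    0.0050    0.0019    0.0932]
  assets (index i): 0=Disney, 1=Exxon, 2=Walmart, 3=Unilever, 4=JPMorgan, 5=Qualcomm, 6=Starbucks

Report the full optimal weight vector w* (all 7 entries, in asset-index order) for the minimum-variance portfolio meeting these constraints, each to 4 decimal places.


u=Σ⁻¹μ = [0.0323  2.2562  1.5074  0.2080  1.5172  1.3976  2.5548]
v=Σ⁻¹𝟙 = [7.6759  11.0936  35.3044  -0.2536  24.1547  18.8103  14.6530]
a=μᵀu=1.097442  b=𝟙ᵀu=9.473539  c=𝟙ᵀv=111.438316  D=ac−b²=32.549127
λ₁=(c·0.106−b)/D = (111.438316·0.106−9.473539)/32.549127 = 0.071858
λ₂=(a−b·0.106)/D = (1.097442−9.473539·0.106)/32.549127 = 0.002865
w* = 0.071858·u + 0.002865·v:
  w_0 = 0.071858·0.0323 + 0.002865·7.6759 = 0.0243  (Disney)
  w_1 = 0.071858·2.2562 + 0.002865·11.0936 = 0.1939  (Exxon)
  w_2 = 0.071858·1.5074 + 0.002865·35.3044 = 0.2095  (Walmart)
  w_3 = 0.071858·0.2080 + 0.002865·-0.2536 = 0.0142  (Unilever)
  w_4 = 0.071858·1.5172 + 0.002865·24.1547 = 0.1782  (JPMorgan)
  w_5 = 0.071858·1.3976 + 0.002865·18.8103 = 0.1543  (Qualcomm)
  w_6 = 0.071858·2.5548 + 0.002865·14.6530 = 0.2256  (Starbucks)
Σw_i=1.0000  μᵀw=0.1060
σ²=wᵀΣw=λ₁·μ_p+λ₂ = 0.071858·0.106 + 0.002865 = 0.010482 ≈ 0.0105

0.0243  0.1939  0.2095  0.0142  0.1782  0.1543  0.2256


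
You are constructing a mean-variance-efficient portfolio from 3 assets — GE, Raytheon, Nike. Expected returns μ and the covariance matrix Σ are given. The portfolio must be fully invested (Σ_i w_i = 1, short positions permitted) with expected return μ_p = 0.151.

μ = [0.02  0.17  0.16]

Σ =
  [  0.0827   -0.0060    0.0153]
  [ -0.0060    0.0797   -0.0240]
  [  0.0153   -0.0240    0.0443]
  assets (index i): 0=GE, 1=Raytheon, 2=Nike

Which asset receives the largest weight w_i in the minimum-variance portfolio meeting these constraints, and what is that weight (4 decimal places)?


x=Σ⁻¹μ = [-0.5698  3.8680  5.9041]
y=Σ⁻¹𝟙 = [7.7804  22.8486  32.2647]
a=μᵀx=1.590811  b=𝟙ᵀx=9.202228  c=𝟙ᵀy=62.893763  D=ac−b²=15.371114
λ₁=(c·0.151−b)/D = (62.893763·0.151−9.202228)/15.371114 = 0.019174
λ₂=(a−b·0.151)/D = (1.590811−9.202228·0.151)/15.371114 = 0.013094
w* = 0.019174·x + 0.013094·y:
  w_0 = 0.019174·-0.5698 + 0.013094·7.7804 = 0.0910  (GE)
  w_1 = 0.019174·3.8680 + 0.013094·22.8486 = 0.3734  (Raytheon)
  w_2 = 0.019174·5.9041 + 0.013094·32.2647 = 0.5357  (Nike)
Σw_i=1.0000  μᵀw=0.1510
σ²=wᵀΣw=λ₁·μ_p+λ₂ = 0.019174·0.151 + 0.013094 = 0.015990 ≈ 0.0160

Nike (0.5357)


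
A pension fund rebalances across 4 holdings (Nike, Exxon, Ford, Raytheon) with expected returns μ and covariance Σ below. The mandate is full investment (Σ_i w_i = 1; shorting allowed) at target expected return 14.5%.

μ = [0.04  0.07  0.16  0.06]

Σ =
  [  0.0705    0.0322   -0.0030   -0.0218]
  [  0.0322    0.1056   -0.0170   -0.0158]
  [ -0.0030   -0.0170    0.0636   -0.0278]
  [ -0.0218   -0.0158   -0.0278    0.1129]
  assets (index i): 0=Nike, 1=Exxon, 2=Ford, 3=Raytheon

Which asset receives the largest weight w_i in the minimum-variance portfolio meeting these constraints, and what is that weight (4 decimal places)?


g=Σ⁻¹μ = [0.6639  1.3106  3.6598  1.7442]
h=Σ⁻¹𝟙 = [16.2427  12.2805  28.8734  20.8220]
a=μᵀg=0.808508  b=𝟙ᵀg=7.378404  c=𝟙ᵀh=78.218541  D=ac−b²=8.799508
λ₁=(c·0.145−b)/D = (78.218541·0.145−7.378404)/8.799508 = 0.450398
λ₂=(a−b·0.145)/D = (0.808508−7.378404·0.145)/8.799508 = -0.029702
w* = 0.450398·g + -0.029702·h:
  w_0 = 0.450398·0.6639 + -0.029702·16.2427 = -0.1834  (Nike)
  w_1 = 0.450398·1.3106 + -0.029702·12.2805 = 0.2255  (Exxon)
  w_2 = 0.450398·3.6598 + -0.029702·28.8734 = 0.7908  (Ford)
  w_3 = 0.450398·1.7442 + -0.029702·20.8220 = 0.1671  (Raytheon)
Σw_i=1.0000  μᵀw=0.1450
σ²=wᵀΣw=λ₁·μ_p+λ₂ = 0.450398·0.145 + -0.029702 = 0.035606 ≈ 0.0356

Ford (0.7908)


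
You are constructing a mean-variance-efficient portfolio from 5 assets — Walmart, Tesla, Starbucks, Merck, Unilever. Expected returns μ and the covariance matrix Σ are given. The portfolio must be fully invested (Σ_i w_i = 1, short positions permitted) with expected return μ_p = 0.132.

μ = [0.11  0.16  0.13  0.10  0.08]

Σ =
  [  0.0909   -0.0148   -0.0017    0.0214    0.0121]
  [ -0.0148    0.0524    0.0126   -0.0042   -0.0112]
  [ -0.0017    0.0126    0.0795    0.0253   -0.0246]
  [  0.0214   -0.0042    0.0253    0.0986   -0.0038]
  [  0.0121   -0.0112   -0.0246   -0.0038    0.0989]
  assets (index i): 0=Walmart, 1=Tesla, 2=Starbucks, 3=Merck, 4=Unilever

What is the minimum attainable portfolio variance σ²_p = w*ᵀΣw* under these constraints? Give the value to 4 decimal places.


0.0166

x=Σ⁻¹μ = [1.4917  3.4840  1.3708  0.5404  1.3827]
y=Σ⁻¹𝟙 = [11.6107  23.1412  11.6668  6.1710  14.4504]
a=μᵀx=1.064387  b=𝟙ᵀx=8.269595  c=𝟙ᵀy=67.040189  D=ac−b²=2.970513
λ₁=(c·0.132−b)/D = (67.040189·0.132−8.269595)/2.970513 = 0.195155
λ₂=(a−b·0.132)/D = (1.064387−8.269595·0.132)/2.970513 = -0.009156
w* = 0.195155·x + -0.009156·y:
  w_0 = 0.195155·1.4917 + -0.009156·11.6107 = 0.1848  (Walmart)
  w_1 = 0.195155·3.4840 + -0.009156·23.1412 = 0.4680  (Tesla)
  w_2 = 0.195155·1.3708 + -0.009156·11.6668 = 0.1607  (Starbucks)
  w_3 = 0.195155·0.5404 + -0.009156·6.1710 = 0.0490  (Merck)
  w_4 = 0.195155·1.3827 + -0.009156·14.4504 = 0.1375  (Unilever)
Σw_i=1.0000  μᵀw=0.1320
σ²=wᵀΣw=λ₁·μ_p+λ₂ = 0.195155·0.132 + -0.009156 = 0.016604 ≈ 0.0166


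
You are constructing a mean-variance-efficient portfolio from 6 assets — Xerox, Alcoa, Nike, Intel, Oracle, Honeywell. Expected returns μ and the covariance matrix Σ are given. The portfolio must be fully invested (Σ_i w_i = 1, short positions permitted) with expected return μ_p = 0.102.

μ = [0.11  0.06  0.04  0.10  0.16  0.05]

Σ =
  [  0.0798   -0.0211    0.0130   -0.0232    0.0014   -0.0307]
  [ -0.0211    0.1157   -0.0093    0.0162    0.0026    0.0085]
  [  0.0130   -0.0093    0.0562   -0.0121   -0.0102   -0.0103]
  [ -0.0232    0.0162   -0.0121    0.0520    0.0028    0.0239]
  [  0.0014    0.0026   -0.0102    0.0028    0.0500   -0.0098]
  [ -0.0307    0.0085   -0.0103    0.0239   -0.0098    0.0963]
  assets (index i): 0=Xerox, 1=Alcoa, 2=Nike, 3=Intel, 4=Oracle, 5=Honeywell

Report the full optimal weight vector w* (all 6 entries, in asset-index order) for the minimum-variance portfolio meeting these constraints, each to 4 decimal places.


0.1980  0.0553  0.1558  0.2055  0.2805  0.1050

u=Σ⁻¹μ = [2.3563  0.5722  1.6409  2.4628  3.5251  1.1429]
v=Σ⁻¹𝟙 = [23.6775  9.9673  26.9263  23.8765  26.2434  16.6776]
a=μᵀu=1.226594  b=𝟙ᵀu=11.700097  c=𝟙ᵀv=127.368667  D=ac−b²=19.337427
λ₁=(c·0.102−b)/D = (127.368667·0.102−11.700097)/19.337427 = 0.066788
λ₂=(a−b·0.102)/D = (1.226594−11.700097·0.102)/19.337427 = 0.001716
w* = 0.066788·u + 0.001716·v:
  w_0 = 0.066788·2.3563 + 0.001716·23.6775 = 0.1980  (Xerox)
  w_1 = 0.066788·0.5722 + 0.001716·9.9673 = 0.0553  (Alcoa)
  w_2 = 0.066788·1.6409 + 0.001716·26.9263 = 0.1558  (Nike)
  w_3 = 0.066788·2.4628 + 0.001716·23.8765 = 0.2055  (Intel)
  w_4 = 0.066788·3.5251 + 0.001716·26.2434 = 0.2805  (Oracle)
  w_5 = 0.066788·1.1429 + 0.001716·16.6776 = 0.1050  (Honeywell)
Σw_i=1.0000  μᵀw=0.1020
σ²=wᵀΣw=λ₁·μ_p+λ₂ = 0.066788·0.102 + 0.001716 = 0.008528 ≈ 0.0085


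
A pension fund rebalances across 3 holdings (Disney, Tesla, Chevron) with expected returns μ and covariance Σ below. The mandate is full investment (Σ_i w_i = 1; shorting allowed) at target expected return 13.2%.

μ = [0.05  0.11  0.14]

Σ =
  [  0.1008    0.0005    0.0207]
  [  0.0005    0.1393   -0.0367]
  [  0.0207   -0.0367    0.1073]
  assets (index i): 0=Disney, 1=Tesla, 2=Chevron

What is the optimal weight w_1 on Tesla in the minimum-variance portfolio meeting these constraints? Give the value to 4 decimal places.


g=Σ⁻¹μ = [0.1406  1.2373  1.7008]
h=Σ⁻¹𝟙 = [7.5433  10.1371  11.3316]
a=μᵀg=0.381241  b=𝟙ᵀg=3.078678  c=𝟙ᵀh=29.012073  D=ac−b²=1.582343
λ₁=(c·0.132−b)/D = (29.012073·0.132−3.078678)/1.582343 = 0.474559
λ₂=(a−b·0.132)/D = (0.381241−3.078678·0.132)/1.582343 = -0.015890
w* = 0.474559·g + -0.015890·h:
  w_0 = 0.474559·0.1406 + -0.015890·7.5433 = -0.0531  (Disney)
  w_1 = 0.474559·1.2373 + -0.015890·10.1371 = 0.4261  (Tesla)
  w_2 = 0.474559·1.7008 + -0.015890·11.3316 = 0.6271  (Chevron)
Σw_i=1.0000  μᵀw=0.1320
σ²=wᵀΣw=λ₁·μ_p+λ₂ = 0.474559·0.132 + -0.015890 = 0.046751 ≈ 0.0468

0.4261


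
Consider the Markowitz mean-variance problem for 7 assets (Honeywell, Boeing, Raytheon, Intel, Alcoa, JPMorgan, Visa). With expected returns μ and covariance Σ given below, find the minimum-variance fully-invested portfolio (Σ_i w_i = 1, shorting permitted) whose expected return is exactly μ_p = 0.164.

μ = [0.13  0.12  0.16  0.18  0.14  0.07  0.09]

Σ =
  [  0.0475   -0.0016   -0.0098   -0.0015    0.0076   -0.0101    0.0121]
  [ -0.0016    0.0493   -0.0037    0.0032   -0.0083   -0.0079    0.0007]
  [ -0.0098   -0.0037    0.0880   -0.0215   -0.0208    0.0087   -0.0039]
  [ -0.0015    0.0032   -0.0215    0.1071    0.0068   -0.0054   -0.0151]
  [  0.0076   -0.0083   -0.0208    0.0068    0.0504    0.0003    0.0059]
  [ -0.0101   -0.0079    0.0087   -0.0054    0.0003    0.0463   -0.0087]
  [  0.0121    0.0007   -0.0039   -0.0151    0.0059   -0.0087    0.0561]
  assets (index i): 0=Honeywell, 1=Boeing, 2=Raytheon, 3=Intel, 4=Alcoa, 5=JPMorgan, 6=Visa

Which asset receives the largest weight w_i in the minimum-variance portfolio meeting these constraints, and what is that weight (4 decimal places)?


u=Σ⁻¹μ = [3.2049  3.7160  3.6594  2.5005  3.8500  2.7657  1.8181]
v=Σ⁻¹𝟙 = [25.1874  31.2529  23.1938  16.3526  25.9547  33.6595  20.5069]
a=μᵀu=2.794379  b=𝟙ᵀu=21.514630  c=𝟙ᵀv=176.107802  D=ac−b²=29.232690
λ₁=(c·0.164−b)/D = (176.107802·0.164−21.514630)/29.232690 = 0.252014
λ₂=(a−b·0.164)/D = (2.794379−21.514630·0.164)/29.232690 = -0.025110
w* = 0.252014·u + -0.025110·v:
  w_0 = 0.252014·3.2049 + -0.025110·25.1874 = 0.1752  (Honeywell)
  w_1 = 0.252014·3.7160 + -0.025110·31.2529 = 0.1517  (Boeing)
  w_2 = 0.252014·3.6594 + -0.025110·23.1938 = 0.3398  (Raytheon)
  w_3 = 0.252014·2.5005 + -0.025110·16.3526 = 0.2195  (Intel)
  w_4 = 0.252014·3.8500 + -0.025110·25.9547 = 0.3185  (Alcoa)
  w_5 = 0.252014·2.7657 + -0.025110·33.6595 = -0.1482  (JPMorgan)
  w_6 = 0.252014·1.8181 + -0.025110·20.5069 = -0.0567  (Visa)
Σw_i=1.0000  μᵀw=0.1640
σ²=wᵀΣw=λ₁·μ_p+λ₂ = 0.252014·0.164 + -0.025110 = 0.016221 ≈ 0.0162

Raytheon (0.3398)


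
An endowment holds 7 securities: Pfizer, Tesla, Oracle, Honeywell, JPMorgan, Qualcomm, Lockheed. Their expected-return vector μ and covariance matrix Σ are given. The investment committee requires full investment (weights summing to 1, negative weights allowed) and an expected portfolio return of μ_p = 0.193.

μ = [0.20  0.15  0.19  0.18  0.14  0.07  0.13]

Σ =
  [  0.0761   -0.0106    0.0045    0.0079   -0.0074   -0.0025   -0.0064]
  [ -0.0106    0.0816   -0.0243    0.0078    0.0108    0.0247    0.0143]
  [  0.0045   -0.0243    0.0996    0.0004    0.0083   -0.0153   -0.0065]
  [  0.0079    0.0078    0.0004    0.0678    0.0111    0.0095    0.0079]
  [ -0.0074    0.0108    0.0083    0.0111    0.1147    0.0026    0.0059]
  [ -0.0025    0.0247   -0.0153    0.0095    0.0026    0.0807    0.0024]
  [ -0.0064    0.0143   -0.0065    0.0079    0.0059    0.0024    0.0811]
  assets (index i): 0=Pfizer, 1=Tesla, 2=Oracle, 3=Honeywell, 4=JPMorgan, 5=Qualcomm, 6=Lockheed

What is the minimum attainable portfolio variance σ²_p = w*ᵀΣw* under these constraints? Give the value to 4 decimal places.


0.0223

g=Σ⁻¹μ = [2.8326  2.2864  2.4261  1.6977  0.7668  0.4496  1.3833]
h=Σ⁻¹𝟙 = [14.9897  11.7241  14.0237  7.8310  6.0024  10.4821  11.0604]
a=μᵀg=1.994683  b=𝟙ᵀg=11.842556  c=𝟙ᵀh=76.113305  D=ac−b²=11.575747
λ₁=(c·0.193−b)/D = (76.113305·0.193−11.842556)/11.575747 = 0.245972
λ₂=(a−b·0.193)/D = (1.994683−11.842556·0.193)/11.575747 = -0.025133
w* = 0.245972·g + -0.025133·h:
  w_0 = 0.245972·2.8326 + -0.025133·14.9897 = 0.3200  (Pfizer)
  w_1 = 0.245972·2.2864 + -0.025133·11.7241 = 0.2677  (Tesla)
  w_2 = 0.245972·2.4261 + -0.025133·14.0237 = 0.2443  (Oracle)
  w_3 = 0.245972·1.6977 + -0.025133·7.8310 = 0.2208  (Honeywell)
  w_4 = 0.245972·0.7668 + -0.025133·6.0024 = 0.0378  (JPMorgan)
  w_5 = 0.245972·0.4496 + -0.025133·10.4821 = -0.1528  (Qualcomm)
  w_6 = 0.245972·1.3833 + -0.025133·11.0604 = 0.0623  (Lockheed)
Σw_i=1.0000  μᵀw=0.1930
σ²=wᵀΣw=λ₁·μ_p+λ₂ = 0.245972·0.193 + -0.025133 = 0.022340 ≈ 0.0223


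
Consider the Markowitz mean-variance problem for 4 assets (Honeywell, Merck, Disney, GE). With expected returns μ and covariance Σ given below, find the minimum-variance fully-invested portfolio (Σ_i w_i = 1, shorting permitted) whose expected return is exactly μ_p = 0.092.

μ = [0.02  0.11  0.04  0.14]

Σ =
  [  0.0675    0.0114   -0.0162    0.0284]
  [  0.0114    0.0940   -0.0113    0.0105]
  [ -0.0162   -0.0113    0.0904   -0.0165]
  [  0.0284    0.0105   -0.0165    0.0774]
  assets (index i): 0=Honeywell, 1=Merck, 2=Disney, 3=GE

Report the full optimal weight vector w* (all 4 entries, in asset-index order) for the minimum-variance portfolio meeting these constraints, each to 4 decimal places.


0.0893  0.2490  0.2982  0.3636

g=Σ⁻¹μ = [-0.5443  1.1113  0.8562  2.0403]
h=Σ⁻¹𝟙 = [12.7099  9.9137  16.4816  10.4250]
a=μᵀg=0.431241  b=𝟙ᵀg=3.463463  c=𝟙ᵀh=49.530137  D=ac−b²=9.363874
λ₁=(c·0.092−b)/D = (49.530137·0.092−3.463463)/9.363874 = 0.116758
λ₂=(a−b·0.092)/D = (0.431241−3.463463·0.092)/9.363874 = 0.012025
w* = 0.116758·g + 0.012025·h:
  w_0 = 0.116758·-0.5443 + 0.012025·12.7099 = 0.0893  (Honeywell)
  w_1 = 0.116758·1.1113 + 0.012025·9.9137 = 0.2490  (Merck)
  w_2 = 0.116758·0.8562 + 0.012025·16.4816 = 0.2982  (Disney)
  w_3 = 0.116758·2.0403 + 0.012025·10.4250 = 0.3636  (GE)
Σw_i=1.0000  μᵀw=0.0920
σ²=wᵀΣw=λ₁·μ_p+λ₂ = 0.116758·0.092 + 0.012025 = 0.022767 ≈ 0.0228


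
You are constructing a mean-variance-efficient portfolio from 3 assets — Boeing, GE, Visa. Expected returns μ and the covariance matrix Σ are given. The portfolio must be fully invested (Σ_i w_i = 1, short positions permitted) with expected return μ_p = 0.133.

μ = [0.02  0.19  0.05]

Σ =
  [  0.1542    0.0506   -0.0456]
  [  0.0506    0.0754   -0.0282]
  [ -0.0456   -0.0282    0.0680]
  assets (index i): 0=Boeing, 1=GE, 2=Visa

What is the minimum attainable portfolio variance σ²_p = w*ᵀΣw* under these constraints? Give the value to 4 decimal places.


0.0241

g=Σ⁻¹μ = [-0.4756  3.5446  1.8863]
h=Σ⁻¹𝟙 = [8.9642  17.7479  28.0773]
a=μᵀg=0.758269  b=𝟙ᵀg=4.955252  c=𝟙ᵀh=54.789461  D=ac−b²=16.990632
λ₁=(c·0.133−b)/D = (54.789461·0.133−4.955252)/16.990632 = 0.137237
λ₂=(a−b·0.133)/D = (0.758269−4.955252·0.133)/16.990632 = 0.005840
w* = 0.137237·g + 0.005840·h:
  w_0 = 0.137237·-0.4756 + 0.005840·8.9642 = -0.0129  (Boeing)
  w_1 = 0.137237·3.5446 + 0.005840·17.7479 = 0.5901  (GE)
  w_2 = 0.137237·1.8863 + 0.005840·28.0773 = 0.4228  (Visa)
Σw_i=1.0000  μᵀw=0.1330
σ²=wᵀΣw=λ₁·μ_p+λ₂ = 0.137237·0.133 + 0.005840 = 0.024092 ≈ 0.0241


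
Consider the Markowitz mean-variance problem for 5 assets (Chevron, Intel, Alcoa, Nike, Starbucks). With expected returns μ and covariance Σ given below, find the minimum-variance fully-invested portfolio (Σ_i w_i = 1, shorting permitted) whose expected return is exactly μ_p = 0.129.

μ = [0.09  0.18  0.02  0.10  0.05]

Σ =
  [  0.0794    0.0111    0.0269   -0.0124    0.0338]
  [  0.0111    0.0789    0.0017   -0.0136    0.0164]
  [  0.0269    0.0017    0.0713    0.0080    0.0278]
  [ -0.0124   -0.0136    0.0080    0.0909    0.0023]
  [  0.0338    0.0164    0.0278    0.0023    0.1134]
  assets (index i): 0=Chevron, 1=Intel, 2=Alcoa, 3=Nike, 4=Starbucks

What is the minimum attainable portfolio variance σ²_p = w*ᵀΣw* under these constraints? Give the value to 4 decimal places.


0.0247

x=Σ⁻¹μ = [1.2754  2.4488  -0.3534  1.6777  -0.2408]
y=Σ⁻¹𝟙 = [9.3723  13.1137  7.9160  13.4965  1.9140]
a=μᵀx=0.704225  b=𝟙ᵀx=4.807651  c=𝟙ᵀy=45.812535  D=ac−b²=9.148836
λ₁=(c·0.129−b)/D = (45.812535·0.129−4.807651)/9.148836 = 0.120471
λ₂=(a−b·0.129)/D = (0.704225−4.807651·0.129)/9.148836 = 0.009186
w* = 0.120471·x + 0.009186·y:
  w_0 = 0.120471·1.2754 + 0.009186·9.3723 = 0.2397  (Chevron)
  w_1 = 0.120471·2.4488 + 0.009186·13.1137 = 0.4155  (Intel)
  w_2 = 0.120471·-0.3534 + 0.009186·7.9160 = 0.0301  (Alcoa)
  w_3 = 0.120471·1.6777 + 0.009186·13.4965 = 0.3261  (Nike)
  w_4 = 0.120471·-0.2408 + 0.009186·1.9140 = -0.0114  (Starbucks)
Σw_i=1.0000  μᵀw=0.1290
σ²=wᵀΣw=λ₁·μ_p+λ₂ = 0.120471·0.129 + 0.009186 = 0.024726 ≈ 0.0247


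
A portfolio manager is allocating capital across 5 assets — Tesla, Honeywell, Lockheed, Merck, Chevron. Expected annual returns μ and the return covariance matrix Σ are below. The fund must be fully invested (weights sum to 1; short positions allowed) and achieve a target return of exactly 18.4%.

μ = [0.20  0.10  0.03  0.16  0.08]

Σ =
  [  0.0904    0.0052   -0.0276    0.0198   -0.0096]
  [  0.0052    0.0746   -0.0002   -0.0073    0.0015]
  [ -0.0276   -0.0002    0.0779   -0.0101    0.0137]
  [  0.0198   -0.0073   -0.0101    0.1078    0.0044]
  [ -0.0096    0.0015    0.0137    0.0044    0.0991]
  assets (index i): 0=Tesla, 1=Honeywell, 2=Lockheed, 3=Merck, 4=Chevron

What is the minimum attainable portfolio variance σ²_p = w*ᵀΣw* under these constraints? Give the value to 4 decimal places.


u=Σ⁻¹μ = [2.3304  1.2855  1.2345  1.2267  0.7884]
v=Σ⁻¹𝟙 = [14.6961  13.1167  17.7253  8.7802  8.4757]
a=μᵀu=0.891014  b=𝟙ᵀu=6.865535  c=𝟙ᵀv=62.793952  D=ac−b²=8.814752
λ₁=(c·0.184−b)/D = (62.793952·0.184−6.865535)/8.814752 = 0.531898
λ₂=(a−b·0.184)/D = (0.891014−6.865535·0.184)/8.814752 = -0.042230
w* = 0.531898·u + -0.042230·v:
  w_0 = 0.531898·2.3304 + -0.042230·14.6961 = 0.6189  (Tesla)
  w_1 = 0.531898·1.2855 + -0.042230·13.1167 = 0.1299  (Honeywell)
  w_2 = 0.531898·1.2345 + -0.042230·17.7253 = -0.0919  (Lockheed)
  w_3 = 0.531898·1.2267 + -0.042230·8.7802 = 0.2817  (Merck)
  w_4 = 0.531898·0.7884 + -0.042230·8.4757 = 0.0614  (Chevron)
Σw_i=1.0000  μᵀw=0.1840
σ²=wᵀΣw=λ₁·μ_p+λ₂ = 0.531898·0.184 + -0.042230 = 0.055640 ≈ 0.0556

0.0556


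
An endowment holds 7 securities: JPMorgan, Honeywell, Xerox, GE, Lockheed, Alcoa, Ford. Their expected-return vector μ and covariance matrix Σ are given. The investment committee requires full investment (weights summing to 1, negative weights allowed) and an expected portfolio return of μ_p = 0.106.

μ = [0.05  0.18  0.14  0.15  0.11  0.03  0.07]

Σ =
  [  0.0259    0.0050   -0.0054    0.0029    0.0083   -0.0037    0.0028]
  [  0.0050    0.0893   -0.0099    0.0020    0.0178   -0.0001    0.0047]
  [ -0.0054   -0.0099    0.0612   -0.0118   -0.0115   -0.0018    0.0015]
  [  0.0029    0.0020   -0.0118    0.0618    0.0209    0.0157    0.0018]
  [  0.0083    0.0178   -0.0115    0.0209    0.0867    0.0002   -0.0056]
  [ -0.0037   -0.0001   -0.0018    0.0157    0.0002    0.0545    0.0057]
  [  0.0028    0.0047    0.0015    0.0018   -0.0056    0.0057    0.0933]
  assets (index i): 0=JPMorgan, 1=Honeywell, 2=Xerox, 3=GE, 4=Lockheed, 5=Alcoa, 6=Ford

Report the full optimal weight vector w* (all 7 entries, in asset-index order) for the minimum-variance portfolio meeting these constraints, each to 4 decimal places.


0.2726  0.1219  0.2477  0.1545  0.0518  0.0931  0.0585

g=Σ⁻¹μ = [1.6971  2.1093  3.3887  2.7634  0.4902  -0.0707  0.5190]
h=Σ⁻¹𝟙 = [40.2468  9.7806  25.3364  11.8517  6.6332  17.6920  7.6989]
a=μᵀg=1.441588  b=𝟙ᵀg=10.897040  c=𝟙ᵀh=119.239632  D=ac−b²=53.148923
λ₁=(c·0.106−b)/D = (119.239632·0.106−10.897040)/53.148923 = 0.032783
λ₂=(a−b·0.106)/D = (1.441588−10.897040·0.106)/53.148923 = 0.005391
w* = 0.032783·g + 0.005391·h:
  w_0 = 0.032783·1.6971 + 0.005391·40.2468 = 0.2726  (JPMorgan)
  w_1 = 0.032783·2.1093 + 0.005391·9.7806 = 0.1219  (Honeywell)
  w_2 = 0.032783·3.3887 + 0.005391·25.3364 = 0.2477  (Xerox)
  w_3 = 0.032783·2.7634 + 0.005391·11.8517 = 0.1545  (GE)
  w_4 = 0.032783·0.4902 + 0.005391·6.6332 = 0.0518  (Lockheed)
  w_5 = 0.032783·-0.0707 + 0.005391·17.6920 = 0.0931  (Alcoa)
  w_6 = 0.032783·0.5190 + 0.005391·7.6989 = 0.0585  (Ford)
Σw_i=1.0000  μᵀw=0.1060
σ²=wᵀΣw=λ₁·μ_p+λ₂ = 0.032783·0.106 + 0.005391 = 0.008866 ≈ 0.0089


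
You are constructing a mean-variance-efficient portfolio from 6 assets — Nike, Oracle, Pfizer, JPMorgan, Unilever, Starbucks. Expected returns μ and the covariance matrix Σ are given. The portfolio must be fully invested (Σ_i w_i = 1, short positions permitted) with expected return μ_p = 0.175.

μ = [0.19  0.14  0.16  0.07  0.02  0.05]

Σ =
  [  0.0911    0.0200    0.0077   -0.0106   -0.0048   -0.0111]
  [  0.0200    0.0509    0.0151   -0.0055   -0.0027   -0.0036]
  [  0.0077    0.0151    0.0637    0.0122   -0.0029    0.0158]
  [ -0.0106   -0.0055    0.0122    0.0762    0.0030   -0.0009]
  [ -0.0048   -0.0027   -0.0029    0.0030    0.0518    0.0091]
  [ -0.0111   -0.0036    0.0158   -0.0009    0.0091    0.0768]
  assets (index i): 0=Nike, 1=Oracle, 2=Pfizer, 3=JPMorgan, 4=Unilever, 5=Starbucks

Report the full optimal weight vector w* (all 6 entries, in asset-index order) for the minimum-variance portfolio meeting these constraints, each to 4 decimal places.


u=Σ⁻¹μ = [1.7909  1.7725  1.5492  1.0328  0.5625  0.6197]
v=Σ⁻¹𝟙 = [10.9044  17.1899  5.3366  14.4426  18.5165  12.2800]
a=μᵀu=0.950821  b=𝟙ᵀu=7.327589  c=𝟙ᵀv=78.669976  D=ac−b²=21.107474
λ₁=(c·0.175−b)/D = (78.669976·0.175−7.327589)/21.107474 = 0.305089
λ₂=(a−b·0.175)/D = (0.950821−7.327589·0.175)/21.107474 = -0.015706
w* = 0.305089·u + -0.015706·v:
  w_0 = 0.305089·1.7909 + -0.015706·10.9044 = 0.3751  (Nike)
  w_1 = 0.305089·1.7725 + -0.015706·17.1899 = 0.2708  (Oracle)
  w_2 = 0.305089·1.5492 + -0.015706·5.3366 = 0.3888  (Pfizer)
  w_3 = 0.305089·1.0328 + -0.015706·14.4426 = 0.0883  (JPMorgan)
  w_4 = 0.305089·0.5625 + -0.015706·18.5165 = -0.1192  (Unilever)
  w_5 = 0.305089·0.6197 + -0.015706·12.2800 = -0.0038  (Starbucks)
Σw_i=1.0000  μᵀw=0.1750
σ²=wᵀΣw=λ₁·μ_p+λ₂ = 0.305089·0.175 + -0.015706 = 0.037685 ≈ 0.0377

0.3751  0.2708  0.3888  0.0883  -0.1192  -0.0038


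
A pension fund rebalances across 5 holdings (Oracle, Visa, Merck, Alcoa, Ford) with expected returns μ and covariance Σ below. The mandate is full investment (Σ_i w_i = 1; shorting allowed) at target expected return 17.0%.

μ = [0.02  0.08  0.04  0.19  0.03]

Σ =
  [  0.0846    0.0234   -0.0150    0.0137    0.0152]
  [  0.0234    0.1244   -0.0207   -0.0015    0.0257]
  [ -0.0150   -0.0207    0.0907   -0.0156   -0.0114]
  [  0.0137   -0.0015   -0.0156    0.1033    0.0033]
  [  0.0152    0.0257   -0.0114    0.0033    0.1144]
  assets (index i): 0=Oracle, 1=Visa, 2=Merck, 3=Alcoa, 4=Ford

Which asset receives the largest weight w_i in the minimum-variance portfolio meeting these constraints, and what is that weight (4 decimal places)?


p=Σ⁻¹μ = [-0.1735  0.8326  0.9662  2.0160  0.1364]
q=Σ⁻¹𝟙 = [9.6846  7.7332  17.1559  10.8720  7.1132]
a=μᵀp=0.488915  b=𝟙ᵀp=3.777660  c=𝟙ᵀq=52.558863  D=ac−b²=11.426087
λ₁=(c·0.170−b)/D = (52.558863·0.170−3.777660)/11.426087 = 0.451366
λ₂=(a−b·0.170)/D = (0.488915−3.777660·0.170)/11.426087 = -0.013416
w* = 0.451366·p + -0.013416·q:
  w_0 = 0.451366·-0.1735 + -0.013416·9.6846 = -0.2083  (Oracle)
  w_1 = 0.451366·0.8326 + -0.013416·7.7332 = 0.2721  (Visa)
  w_2 = 0.451366·0.9662 + -0.013416·17.1559 = 0.2060  (Merck)
  w_3 = 0.451366·2.0160 + -0.013416·10.8720 = 0.7641  (Alcoa)
  w_4 = 0.451366·0.1364 + -0.013416·7.1132 = -0.0339  (Ford)
Σw_i=1.0000  μᵀw=0.1700
σ²=wᵀΣw=λ₁·μ_p+λ₂ = 0.451366·0.170 + -0.013416 = 0.063317 ≈ 0.0633

Alcoa (0.7641)


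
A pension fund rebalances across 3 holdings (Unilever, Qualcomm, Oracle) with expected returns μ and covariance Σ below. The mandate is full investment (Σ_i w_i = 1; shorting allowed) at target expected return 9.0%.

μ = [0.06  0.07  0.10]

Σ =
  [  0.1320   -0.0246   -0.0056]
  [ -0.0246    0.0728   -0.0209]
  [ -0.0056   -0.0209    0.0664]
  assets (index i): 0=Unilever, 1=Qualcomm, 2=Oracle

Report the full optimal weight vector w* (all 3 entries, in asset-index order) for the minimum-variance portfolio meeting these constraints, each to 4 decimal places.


0.0380  0.2826  0.6793

g=Σ⁻¹μ = [0.8992  1.8903  2.1769]
h=Σ⁻¹𝟙 = [13.2835  25.1421  24.0942]
a=μᵀg=0.403960  b=𝟙ᵀg=4.966380  c=𝟙ᵀh=62.519828  D=ac−b²=0.590611
λ₁=(c·0.090−b)/D = (62.519828·0.090−4.966380)/0.590611 = 1.118172
λ₂=(a−b·0.090)/D = (0.403960−4.966380·0.090)/0.590611 = -0.072829
w* = 1.118172·g + -0.072829·h:
  w_0 = 1.118172·0.8992 + -0.072829·13.2835 = 0.0380  (Unilever)
  w_1 = 1.118172·1.8903 + -0.072829·25.1421 = 0.2826  (Qualcomm)
  w_2 = 1.118172·2.1769 + -0.072829·24.0942 = 0.6793  (Oracle)
Σw_i=1.0000  μᵀw=0.0900
σ²=wᵀΣw=λ₁·μ_p+λ₂ = 1.118172·0.090 + -0.072829 = 0.027806 ≈ 0.0278


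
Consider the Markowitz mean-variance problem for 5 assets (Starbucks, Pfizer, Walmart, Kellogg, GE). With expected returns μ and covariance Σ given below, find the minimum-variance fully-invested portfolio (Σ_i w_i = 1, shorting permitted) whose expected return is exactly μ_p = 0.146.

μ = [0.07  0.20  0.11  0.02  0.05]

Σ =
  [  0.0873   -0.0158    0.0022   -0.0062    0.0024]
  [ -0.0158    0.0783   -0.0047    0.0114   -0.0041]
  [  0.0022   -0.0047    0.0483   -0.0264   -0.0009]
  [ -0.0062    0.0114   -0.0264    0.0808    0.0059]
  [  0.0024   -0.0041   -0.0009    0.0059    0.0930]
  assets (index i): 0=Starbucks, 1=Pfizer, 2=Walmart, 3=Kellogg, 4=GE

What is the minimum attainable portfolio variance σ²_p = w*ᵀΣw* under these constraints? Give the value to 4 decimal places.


0.0222

p=Σ⁻¹μ = [1.2966  2.9003  2.9872  0.8696  0.6058]
q=Σ⁻¹𝟙 = [14.6031  15.1103  33.4890  21.5768  9.9972]
a=μᵀp=1.047099  b=𝟙ᵀp=8.659470  c=𝟙ᵀq=94.776450  D=ac−b²=24.253896
λ₁=(c·0.146−b)/D = (94.776450·0.146−8.659470)/24.253896 = 0.213487
λ₂=(a−b·0.146)/D = (1.047099−8.659470·0.146)/24.253896 = -0.008955
w* = 0.213487·p + -0.008955·q:
  w_0 = 0.213487·1.2966 + -0.008955·14.6031 = 0.1460  (Starbucks)
  w_1 = 0.213487·2.9003 + -0.008955·15.1103 = 0.4839  (Pfizer)
  w_2 = 0.213487·2.9872 + -0.008955·33.4890 = 0.3378  (Walmart)
  w_3 = 0.213487·0.8696 + -0.008955·21.5768 = -0.0076  (Kellogg)
  w_4 = 0.213487·0.6058 + -0.008955·9.9972 = 0.0398  (GE)
Σw_i=1.0000  μᵀw=0.1460
σ²=wᵀΣw=λ₁·μ_p+λ₂ = 0.213487·0.146 + -0.008955 = 0.022215 ≈ 0.0222
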